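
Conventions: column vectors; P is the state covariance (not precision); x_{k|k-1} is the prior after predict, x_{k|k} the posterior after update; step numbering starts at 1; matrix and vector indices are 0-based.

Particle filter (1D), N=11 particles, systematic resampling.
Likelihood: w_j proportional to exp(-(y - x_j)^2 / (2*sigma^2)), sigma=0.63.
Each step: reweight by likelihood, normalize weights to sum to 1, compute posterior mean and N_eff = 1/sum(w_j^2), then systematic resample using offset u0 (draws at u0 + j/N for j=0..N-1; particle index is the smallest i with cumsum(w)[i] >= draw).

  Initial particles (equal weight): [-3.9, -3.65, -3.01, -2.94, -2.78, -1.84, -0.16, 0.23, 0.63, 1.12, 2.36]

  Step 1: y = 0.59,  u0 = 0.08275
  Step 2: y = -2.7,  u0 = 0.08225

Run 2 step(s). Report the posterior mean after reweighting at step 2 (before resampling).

step 1: w=[0.0000, 0.0000, 0.0000, 0.0000, 0.0000, 0.0002, 0.1608, 0.2774, 0.3260, 0.2293, 0.0063]  mean=0.5148  Neff=3.8212  idx=[6, 7, 7, 7, 8, 8, 8, 8, 9, 9, 9]
step 2: w=[0.8224, 0.0560, 0.0560, 0.0560, 0.0024, 0.0024, 0.0024, 0.0024, 0.0000, 0.0000, 0.0000]  mean=-0.0869  Neff=1.4581  idx=[0, 0, 0, 0, 0, 0, 0, 0, 0, 2, 4]

post_mean = -0.0869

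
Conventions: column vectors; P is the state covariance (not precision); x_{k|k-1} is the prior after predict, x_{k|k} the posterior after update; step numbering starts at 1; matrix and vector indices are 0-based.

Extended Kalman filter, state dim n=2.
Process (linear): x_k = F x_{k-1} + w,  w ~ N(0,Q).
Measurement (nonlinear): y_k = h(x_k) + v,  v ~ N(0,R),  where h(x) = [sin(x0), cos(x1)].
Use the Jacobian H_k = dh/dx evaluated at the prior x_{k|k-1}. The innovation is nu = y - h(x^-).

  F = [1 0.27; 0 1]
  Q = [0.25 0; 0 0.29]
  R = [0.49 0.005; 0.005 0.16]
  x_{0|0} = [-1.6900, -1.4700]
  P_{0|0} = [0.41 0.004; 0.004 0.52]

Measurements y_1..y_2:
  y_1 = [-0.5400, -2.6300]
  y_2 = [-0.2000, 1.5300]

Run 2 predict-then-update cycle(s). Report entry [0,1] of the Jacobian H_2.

H_jac[0,1] = 0.0000

step 1: x^-=[-2.0869, -1.4700]  P^-=[0.7001 0.1444; 0.1444 0.8100]  H_jac=[-0.4935 0.0000; 0.0000 0.9949]  S=[0.6605 -0.0659; -0.0659 0.9618]  K=[-0.5117 0.1143; -0.0245 0.8362]  nu=[0.3297, -2.7306]  x^+=[-2.5678, -3.7615]  P^+=[0.5069 0.0158; 0.0158 0.1344]
step 2: x^-=[-3.5834, -3.7615]  P^-=[0.7752 0.0521; 0.0521 0.4244]  H_jac=[-0.9040 0.0000; 0.0000 -0.5809]  S=[1.1235 0.0324; 0.0324 0.3032]  K=[-0.6228 -0.0333; -0.0186 -0.8111]  nu=[-0.6275, 2.3439]  x^+=[-3.2707, -5.6509]  P^+=[0.3378 0.0145; 0.0145 0.2235]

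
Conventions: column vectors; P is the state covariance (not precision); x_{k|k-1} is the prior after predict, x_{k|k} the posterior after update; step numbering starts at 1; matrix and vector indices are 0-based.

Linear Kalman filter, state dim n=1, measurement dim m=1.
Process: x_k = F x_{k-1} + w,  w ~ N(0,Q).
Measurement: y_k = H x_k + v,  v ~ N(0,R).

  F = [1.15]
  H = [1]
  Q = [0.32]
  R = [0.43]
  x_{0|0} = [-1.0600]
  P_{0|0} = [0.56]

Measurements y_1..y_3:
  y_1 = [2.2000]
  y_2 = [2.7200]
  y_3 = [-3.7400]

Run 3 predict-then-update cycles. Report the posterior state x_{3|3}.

step 1: x^-=[-1.2190]  P^-=[1.0606]  S=[1.4906]  K=[0.7115]  nu=[3.4190]  x^+=[1.2137]  P^+=[0.3060]
step 2: x^-=[1.3958]  P^-=[0.7246]  S=[1.1546]  K=[0.6276]  nu=[1.3242]  x^+=[2.2268]  P^+=[0.2699]
step 3: x^-=[2.5609]  P^-=[0.6769]  S=[1.1069]  K=[0.6115]  nu=[-6.3009]  x^+=[-1.2923]  P^+=[0.2630]

x_post = [-1.2923]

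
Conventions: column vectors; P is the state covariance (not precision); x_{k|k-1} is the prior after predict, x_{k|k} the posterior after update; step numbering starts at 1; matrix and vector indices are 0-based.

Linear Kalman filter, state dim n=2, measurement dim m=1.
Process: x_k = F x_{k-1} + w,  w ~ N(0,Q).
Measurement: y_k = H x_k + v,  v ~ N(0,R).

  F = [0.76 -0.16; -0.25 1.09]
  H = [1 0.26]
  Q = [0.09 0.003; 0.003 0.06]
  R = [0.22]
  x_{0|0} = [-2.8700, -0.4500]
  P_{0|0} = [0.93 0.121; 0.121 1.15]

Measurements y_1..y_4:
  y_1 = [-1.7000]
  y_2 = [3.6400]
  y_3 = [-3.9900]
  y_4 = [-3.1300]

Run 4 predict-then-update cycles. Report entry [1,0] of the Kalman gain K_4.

step 1: x^-=[-2.1092, 0.2270]  P^-=[0.6272 -0.2692; -0.2692 1.4185]  S=[0.8031]  K=[0.6938; 0.1241]  nu=[0.3502]  x^+=[-1.8662, 0.2704]  P^+=[0.2406 -0.3383; -0.3383 1.4061]
step 2: x^-=[-1.4616, 0.7613]  P^-=[0.3472 -0.5817; -0.5817 1.9300]  S=[0.3952]  K=[0.4959; -0.2022]  nu=[4.9037]  x^+=[0.9702, -0.2302]  P^+=[0.2500 -0.5421; -0.5421 1.9139]
step 3: x^-=[0.7742, -0.4935]  P^-=[0.4153 -0.8490; -0.8490 2.6450]  S=[0.3726]  K=[0.5221; -0.4331]  nu=[-4.6359]  x^+=[-1.6462, 1.5144]  P^+=[0.3137 -0.7648; -0.7648 2.5751]
step 4: x^-=[-1.4934, 2.0622]  P^-=[0.5231 -1.1699; -1.1699 3.5559]  S=[0.3752]  K=[0.5836; -0.6539]  nu=[-2.1728]  x^+=[-2.7615, 3.4830]  P^+=[0.3953 -1.0267; -1.0267 3.3954]

K[1,0] = -0.6539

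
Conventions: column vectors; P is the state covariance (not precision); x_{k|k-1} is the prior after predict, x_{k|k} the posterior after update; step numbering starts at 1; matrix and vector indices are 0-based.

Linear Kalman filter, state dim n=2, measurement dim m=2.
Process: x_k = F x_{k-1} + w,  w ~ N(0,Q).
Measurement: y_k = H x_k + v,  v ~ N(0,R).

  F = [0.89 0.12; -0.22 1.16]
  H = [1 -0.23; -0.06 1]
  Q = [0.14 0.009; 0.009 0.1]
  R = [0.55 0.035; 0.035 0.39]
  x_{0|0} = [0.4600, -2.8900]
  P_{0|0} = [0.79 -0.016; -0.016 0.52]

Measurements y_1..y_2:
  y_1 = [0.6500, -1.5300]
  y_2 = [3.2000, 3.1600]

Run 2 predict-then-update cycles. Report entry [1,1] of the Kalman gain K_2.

step 1: x^-=[0.0626, -3.4536]  P^-=[0.7698 -0.0894; -0.0894 0.8461]  S=[1.4057 -0.2964; -0.2964 1.2496]  K=[0.5678 0.0262; -0.0614 0.6668]  nu=[-0.2069, 1.9274]  x^+=[-0.0044, -2.1557]  P^+=[0.3246 0.0496; 0.0496 0.2609]
step 2: x^-=[-0.2626, -2.4996]  P^-=[0.4115 0.0316; 0.0316 0.4415]  S=[0.9703 -0.0592; -0.0592 0.8291]  K=[0.4189 0.0383; -0.0399 0.5273]  nu=[2.8877, 5.6439]  x^+=[1.1629, 0.3611]  P^+=[0.2419 0.0441; 0.0441 0.2069]

K[1,1] = 0.5273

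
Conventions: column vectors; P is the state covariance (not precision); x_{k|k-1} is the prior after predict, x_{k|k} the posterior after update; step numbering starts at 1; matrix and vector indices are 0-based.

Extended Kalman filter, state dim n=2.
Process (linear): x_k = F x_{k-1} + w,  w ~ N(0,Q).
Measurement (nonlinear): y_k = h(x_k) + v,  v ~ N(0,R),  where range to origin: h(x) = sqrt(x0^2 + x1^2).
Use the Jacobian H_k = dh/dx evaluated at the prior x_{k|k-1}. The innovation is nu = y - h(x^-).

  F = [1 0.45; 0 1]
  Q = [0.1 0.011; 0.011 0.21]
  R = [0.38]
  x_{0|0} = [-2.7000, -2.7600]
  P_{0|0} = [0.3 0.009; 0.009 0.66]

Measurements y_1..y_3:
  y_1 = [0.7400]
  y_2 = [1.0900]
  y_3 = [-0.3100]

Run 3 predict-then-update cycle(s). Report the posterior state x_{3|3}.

x_post = [-0.6225, 0.6839]

step 1: x^-=[-3.9420, -2.7600]  P^-=[0.5417 0.3170; 0.3170 0.8700]  H_jac=[-0.8192 -0.5735]  S=[1.3276]  K=[-0.4712; -0.5715]  nu=[-4.0722]  x^+=[-2.0231, -0.4329]  P^+=[0.2470 -0.0405; -0.0405 0.4365]
step 2: x^-=[-2.2179, -0.4329]  P^-=[0.3989 0.1669; 0.1669 0.6465]  H_jac=[-0.9815 -0.1916]  S=[0.8507]  K=[-0.4978; -0.3381]  nu=[-1.1698]  x^+=[-1.6356, -0.0374]  P^+=[0.1881 0.0237; 0.0237 0.5492]
step 3: x^-=[-1.6525, -0.0374]  P^-=[0.4206 0.2818; 0.2818 0.7592]  H_jac=[-0.9997 -0.0226]  S=[0.8136]  K=[-0.5247; -0.3675]  nu=[-1.9629]  x^+=[-0.6225, 0.6839]  P^+=[0.1966 0.1250; 0.1250 0.6493]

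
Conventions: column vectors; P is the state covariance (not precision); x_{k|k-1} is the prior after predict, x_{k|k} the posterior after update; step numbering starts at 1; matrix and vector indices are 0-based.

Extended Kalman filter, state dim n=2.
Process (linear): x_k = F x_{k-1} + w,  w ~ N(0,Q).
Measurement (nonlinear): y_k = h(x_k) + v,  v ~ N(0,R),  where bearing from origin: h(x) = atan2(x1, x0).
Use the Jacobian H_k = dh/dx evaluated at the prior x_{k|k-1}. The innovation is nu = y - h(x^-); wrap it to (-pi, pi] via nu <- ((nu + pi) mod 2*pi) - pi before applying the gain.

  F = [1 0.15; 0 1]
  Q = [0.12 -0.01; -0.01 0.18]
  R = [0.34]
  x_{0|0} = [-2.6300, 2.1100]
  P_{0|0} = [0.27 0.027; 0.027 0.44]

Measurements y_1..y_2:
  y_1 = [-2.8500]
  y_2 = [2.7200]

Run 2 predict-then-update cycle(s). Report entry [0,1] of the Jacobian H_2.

step 1: x^-=[-2.3135, 2.1100]  P^-=[0.4080 0.0830; 0.0830 0.6200]  H_jac=[-0.2152 -0.2360]  S=[0.4018]  K=[-0.2672; -0.4085]  nu=[1.0310]  x^+=[-2.5890, 1.6888]  P^+=[0.3793 0.0391; 0.0391 0.5529]
step 2: x^-=[-2.3357, 1.6888]  P^-=[0.5235 0.1121; 0.1121 0.7329]  H_jac=[-0.2033 -0.2812]  S=[0.4324]  K=[-0.3190; -0.5293]  nu=[0.2044]  x^+=[-2.4009, 1.5806]  P^+=[0.4795 0.0391; 0.0391 0.6118]

H_jac[0,1] = -0.2812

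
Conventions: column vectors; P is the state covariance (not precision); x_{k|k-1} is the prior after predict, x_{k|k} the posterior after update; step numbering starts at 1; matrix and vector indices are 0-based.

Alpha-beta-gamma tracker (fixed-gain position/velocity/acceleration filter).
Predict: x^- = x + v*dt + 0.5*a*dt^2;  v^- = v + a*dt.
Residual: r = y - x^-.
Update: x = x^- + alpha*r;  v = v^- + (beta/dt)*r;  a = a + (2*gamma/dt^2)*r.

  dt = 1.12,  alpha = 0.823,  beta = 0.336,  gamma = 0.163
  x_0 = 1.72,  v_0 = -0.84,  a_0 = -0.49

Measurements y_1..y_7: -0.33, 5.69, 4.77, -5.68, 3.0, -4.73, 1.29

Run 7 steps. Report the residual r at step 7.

resid = 8.1688

step 1: x_pred=0.4719  r=-0.8019  x^+=-0.1881  v^+=-1.6294  a^+=-0.6984
step 2: x_pred=-2.4510  r=8.1410  x^+=4.2490  v^+=0.0307  a^+=1.4173
step 3: x_pred=5.1724  r=-0.4024  x^+=4.8412  v^+=1.4974  a^+=1.3127
step 4: x_pred=7.3417  r=-13.0217  x^+=-3.3752  v^+=-0.9388  a^+=-2.0714
step 5: x_pred=-5.7258  r=8.7258  x^+=1.4555  v^+=-0.6410  a^+=0.1963
step 6: x_pred=0.8607  r=-5.5907  x^+=-3.7404  v^+=-2.0984  a^+=-1.2566
step 7: x_pred=-6.8788  r=8.1688  x^+=-0.1559  v^+=-1.0552  a^+=0.8663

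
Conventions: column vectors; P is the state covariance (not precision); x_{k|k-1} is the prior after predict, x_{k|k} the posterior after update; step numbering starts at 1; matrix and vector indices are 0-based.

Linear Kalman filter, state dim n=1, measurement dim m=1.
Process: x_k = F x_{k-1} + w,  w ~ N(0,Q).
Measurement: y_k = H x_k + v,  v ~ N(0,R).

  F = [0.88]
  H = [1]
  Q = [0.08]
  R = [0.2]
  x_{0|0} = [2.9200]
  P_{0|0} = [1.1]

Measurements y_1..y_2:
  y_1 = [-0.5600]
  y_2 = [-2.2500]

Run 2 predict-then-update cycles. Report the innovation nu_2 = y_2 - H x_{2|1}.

step 1: x^-=[2.5696]  P^-=[0.9318]  S=[1.1318]  K=[0.8233]  nu=[-3.1296]  x^+=[-0.0070]  P^+=[0.1647]
step 2: x^-=[-0.0062]  P^-=[0.2075]  S=[0.4075]  K=[0.5092]  nu=[-2.2438]  x^+=[-1.1488]  P^+=[0.1018]

innov = [-2.2438]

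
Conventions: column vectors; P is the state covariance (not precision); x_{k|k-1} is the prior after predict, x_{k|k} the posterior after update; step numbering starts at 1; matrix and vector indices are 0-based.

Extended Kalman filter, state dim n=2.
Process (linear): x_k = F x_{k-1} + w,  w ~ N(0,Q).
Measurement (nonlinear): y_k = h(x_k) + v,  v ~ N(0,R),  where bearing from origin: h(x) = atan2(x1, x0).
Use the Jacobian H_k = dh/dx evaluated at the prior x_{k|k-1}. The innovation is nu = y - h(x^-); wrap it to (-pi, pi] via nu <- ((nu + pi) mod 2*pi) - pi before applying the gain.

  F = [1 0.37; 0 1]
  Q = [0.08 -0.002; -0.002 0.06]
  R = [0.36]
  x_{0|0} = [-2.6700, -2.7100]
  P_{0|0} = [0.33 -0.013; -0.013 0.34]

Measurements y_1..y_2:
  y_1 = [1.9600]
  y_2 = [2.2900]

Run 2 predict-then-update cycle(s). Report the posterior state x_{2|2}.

x_post = [-4.8095, -2.2481]

step 1: x^-=[-3.6727, -2.7100]  P^-=[0.4469 0.1108; 0.1108 0.4000]  H_jac=[0.1301 -0.1763]  S=[0.3749]  K=[0.1030; -0.1496]  nu=[-1.8173]  x^+=[-3.8598, -2.4380]  P^+=[0.4430 0.1166; 0.1166 0.3916]
step 2: x^-=[-4.7619, -2.4380]  P^-=[0.6628 0.2595; 0.2595 0.4516]  H_jac=[0.0852 -0.1664]  S=[0.3700]  K=[0.0359; -0.1434]  nu=[-1.3248]  x^+=[-4.8095, -2.2481]  P^+=[0.6624 0.2614; 0.2614 0.4440]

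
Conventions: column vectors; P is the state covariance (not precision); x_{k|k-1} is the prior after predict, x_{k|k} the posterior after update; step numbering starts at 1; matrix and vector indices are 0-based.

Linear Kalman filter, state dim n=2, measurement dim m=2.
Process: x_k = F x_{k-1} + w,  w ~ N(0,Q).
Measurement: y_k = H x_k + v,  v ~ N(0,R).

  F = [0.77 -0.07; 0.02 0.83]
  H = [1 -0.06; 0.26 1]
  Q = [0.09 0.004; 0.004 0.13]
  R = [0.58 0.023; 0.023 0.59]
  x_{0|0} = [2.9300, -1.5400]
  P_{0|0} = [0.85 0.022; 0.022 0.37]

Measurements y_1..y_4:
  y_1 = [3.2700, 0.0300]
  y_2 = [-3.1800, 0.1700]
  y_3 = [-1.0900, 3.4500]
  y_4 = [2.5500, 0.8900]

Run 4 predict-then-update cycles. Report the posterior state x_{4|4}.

x_post = [0.6654, 0.6610]

step 1: x^-=[2.3639, -1.2196]  P^-=[0.5934 0.0096; 0.0096 0.3860]  S=[1.1736 0.1636; 0.1636 1.0211]  K=[0.4938 0.0814; -0.0660 0.3910]  nu=[0.8329, 0.6350]  x^+=[2.8269, -1.0263]  P^+=[0.2873 -0.0153; -0.0153 0.2332]
step 2: x^-=[2.2485, -0.7953]  P^-=[0.2632 -0.0149; -0.0149 0.2902]  S=[0.8460 0.0593; 0.0593 0.8903]  K=[0.3094 0.0395; -0.0610 0.3257]  nu=[-5.4762, 0.3807]  x^+=[0.5695, -0.3370]  P^+=[0.1794 -0.0162; -0.0162 0.1950]
step 3: x^-=[0.4621, -0.2684]  P^-=[0.1990 -0.0149; -0.0149 0.2639]  S=[0.7818 0.0442; 0.0442 0.8596]  K=[0.2541 0.0298; -0.0566 0.3054]  nu=[-1.5682, 3.5982]  x^+=[0.1709, 0.9192]  P^+=[0.1472 -0.0148; -0.0148 0.1827]
step 4: x^-=[0.0672, 0.7664]  P^-=[0.1797 -0.0138; -0.0138 0.2554]  S=[0.7623 0.0408; 0.0408 0.8504]  K=[0.2354 0.0274; -0.0542 0.2988]  nu=[2.5288, 0.1062]  x^+=[0.6654, 0.6610]  P^+=[0.1363 -0.0139; -0.0139 0.1786]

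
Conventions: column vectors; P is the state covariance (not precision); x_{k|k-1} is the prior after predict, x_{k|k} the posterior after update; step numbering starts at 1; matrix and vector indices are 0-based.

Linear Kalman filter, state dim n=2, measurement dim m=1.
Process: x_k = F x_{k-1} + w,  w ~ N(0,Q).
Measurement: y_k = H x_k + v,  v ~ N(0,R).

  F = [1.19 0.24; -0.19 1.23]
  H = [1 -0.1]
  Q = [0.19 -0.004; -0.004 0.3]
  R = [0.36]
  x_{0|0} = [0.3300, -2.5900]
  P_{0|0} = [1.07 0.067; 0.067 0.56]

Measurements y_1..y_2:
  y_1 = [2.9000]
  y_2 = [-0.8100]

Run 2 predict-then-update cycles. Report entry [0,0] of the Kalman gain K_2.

K[0,0] = 0.6757

step 1: x^-=[-0.2289, -3.2484]  P^-=[1.7758 0.0144; 0.0144 1.1545]  S=[2.1444]  K=[0.8274; -0.0471]  nu=[2.8041]  x^+=[2.0912, -3.3805]  P^+=[0.3077 0.0980; 0.0980 1.1498]
step 2: x^-=[1.6772, -4.5554]  P^-=[0.7479 0.4048; 0.4048 2.0048]  S=[1.0470]  K=[0.6757; 0.1952]  nu=[-2.9427]  x^+=[-0.3111, -5.1298]  P^+=[0.2699 0.2668; 0.2668 1.9649]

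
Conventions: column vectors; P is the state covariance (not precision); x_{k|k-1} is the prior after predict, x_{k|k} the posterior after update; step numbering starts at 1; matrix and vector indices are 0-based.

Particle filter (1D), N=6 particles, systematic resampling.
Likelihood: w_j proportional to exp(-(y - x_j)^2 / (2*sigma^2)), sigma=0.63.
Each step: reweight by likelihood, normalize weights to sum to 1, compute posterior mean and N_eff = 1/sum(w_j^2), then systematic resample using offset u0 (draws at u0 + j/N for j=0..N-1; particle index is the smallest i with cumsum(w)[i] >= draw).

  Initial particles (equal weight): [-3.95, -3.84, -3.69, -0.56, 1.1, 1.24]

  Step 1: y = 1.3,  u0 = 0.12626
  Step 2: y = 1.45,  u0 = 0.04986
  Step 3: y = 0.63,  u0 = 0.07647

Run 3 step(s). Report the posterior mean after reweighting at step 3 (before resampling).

step 1: w=[0.0000, 0.0000, 0.0000, 0.0065, 0.4853, 0.5081]  mean=1.1603  Neff=2.0252  idx=[4, 4, 4, 5, 5, 5]
step 2: w=[0.1584, 0.1584, 0.1584, 0.1749, 0.1749, 0.1749]  mean=1.1735  Neff=5.9854  idx=[0, 1, 2, 3, 4, 5]
step 3: w=[0.1825, 0.1825, 0.1825, 0.1508, 0.1508, 0.1508]  mean=1.1634  Neff=5.9464  idx=[0, 1, 2, 3, 4, 5]

post_mean = 1.1634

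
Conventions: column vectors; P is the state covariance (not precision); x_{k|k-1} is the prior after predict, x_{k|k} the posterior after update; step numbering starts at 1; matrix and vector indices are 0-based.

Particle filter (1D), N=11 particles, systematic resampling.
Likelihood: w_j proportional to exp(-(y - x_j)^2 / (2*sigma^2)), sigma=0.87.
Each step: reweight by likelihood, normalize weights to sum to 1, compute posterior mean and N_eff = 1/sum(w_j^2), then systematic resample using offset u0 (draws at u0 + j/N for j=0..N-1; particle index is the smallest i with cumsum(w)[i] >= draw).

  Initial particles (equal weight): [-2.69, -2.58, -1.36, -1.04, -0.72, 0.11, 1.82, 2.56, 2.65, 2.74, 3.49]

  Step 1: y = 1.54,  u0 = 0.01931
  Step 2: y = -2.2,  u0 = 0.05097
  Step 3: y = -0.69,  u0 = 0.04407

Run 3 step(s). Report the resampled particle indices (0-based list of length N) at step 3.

resampled_idx = [0, 1, 2, 3, 4, 5, 6, 7, 8, 9, 10]

step 1: w=[0.0000, 0.0000, 0.0014, 0.0046, 0.0128, 0.0969, 0.3553, 0.1882, 0.1658, 0.1445, 0.0304]  mean=2.0644  Neff=4.5342  idx=[5, 5, 6, 6, 6, 7, 7, 7, 8, 9, 9]
step 2: w=[0.4994, 0.4994, 0.0004, 0.0004, 0.0004, 0.0000, 0.0000, 0.0000, 0.0000, 0.0000, 0.0000]  mean=0.1121  Neff=2.0048  idx=[0, 0, 0, 0, 0, 1, 1, 1, 1, 1, 1]
step 3: w=[0.0909, 0.0909, 0.0909, 0.0909, 0.0909, 0.0909, 0.0909, 0.0909, 0.0909, 0.0909, 0.0909]  mean=0.1100  Neff=11.0000  idx=[0, 1, 2, 3, 4, 5, 6, 7, 8, 9, 10]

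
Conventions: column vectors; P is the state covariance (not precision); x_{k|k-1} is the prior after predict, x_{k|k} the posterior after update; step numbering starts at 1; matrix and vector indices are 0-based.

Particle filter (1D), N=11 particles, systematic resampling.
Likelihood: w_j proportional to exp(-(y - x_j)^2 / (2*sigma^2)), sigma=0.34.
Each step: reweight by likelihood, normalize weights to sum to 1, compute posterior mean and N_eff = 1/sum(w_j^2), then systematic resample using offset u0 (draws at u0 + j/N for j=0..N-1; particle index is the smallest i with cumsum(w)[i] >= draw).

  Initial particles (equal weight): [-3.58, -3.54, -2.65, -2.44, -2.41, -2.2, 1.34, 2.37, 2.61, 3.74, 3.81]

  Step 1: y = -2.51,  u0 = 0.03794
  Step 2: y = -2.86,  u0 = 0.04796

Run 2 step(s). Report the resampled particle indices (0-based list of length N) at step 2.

resampled_idx = [0, 0, 1, 2, 2, 3, 4, 5, 6, 7, 9]

step 1: w=[0.0020, 0.0029, 0.2601, 0.2771, 0.2711, 0.1868, 0.0000, 0.0000, 0.0000, 0.0000, 0.0000]  mean=-2.4471  Neff=3.9549  idx=[2, 2, 2, 3, 3, 3, 4, 4, 4, 5, 5]
step 2: w=[0.1521, 0.1521, 0.1521, 0.0858, 0.0858, 0.0858, 0.0767, 0.0767, 0.0767, 0.0280, 0.0280]  mean=-2.5155  Neff=9.0283  idx=[0, 0, 1, 2, 2, 3, 4, 5, 6, 7, 9]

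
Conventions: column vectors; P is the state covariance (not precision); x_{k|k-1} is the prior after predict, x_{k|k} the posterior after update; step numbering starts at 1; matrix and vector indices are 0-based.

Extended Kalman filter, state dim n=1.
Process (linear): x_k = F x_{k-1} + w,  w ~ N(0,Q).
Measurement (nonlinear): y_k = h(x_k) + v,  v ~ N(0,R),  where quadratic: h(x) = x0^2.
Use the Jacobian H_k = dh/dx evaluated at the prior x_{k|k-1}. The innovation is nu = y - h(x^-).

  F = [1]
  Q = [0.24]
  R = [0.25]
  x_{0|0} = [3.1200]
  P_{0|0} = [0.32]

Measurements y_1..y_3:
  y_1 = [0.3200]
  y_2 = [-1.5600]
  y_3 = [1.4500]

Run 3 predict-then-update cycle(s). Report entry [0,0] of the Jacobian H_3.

step 1: x^-=[3.1200]  P^-=[0.5600]  H_jac=[6.2400]  S=[22.0551]  K=[0.1584]  nu=[-9.4144]  x^+=[1.6284]  P^+=[0.0063]
step 2: x^-=[1.6284]  P^-=[0.2463]  H_jac=[3.2568]  S=[2.8629]  K=[0.2802]  nu=[-4.2116]  x^+=[0.4481]  P^+=[0.0215]
step 3: x^-=[0.4481]  P^-=[0.2615]  H_jac=[0.8962]  S=[0.4601]  K=[0.5095]  nu=[1.2492]  x^+=[1.0845]  P^+=[0.1421]

H_jac[0,0] = 0.8962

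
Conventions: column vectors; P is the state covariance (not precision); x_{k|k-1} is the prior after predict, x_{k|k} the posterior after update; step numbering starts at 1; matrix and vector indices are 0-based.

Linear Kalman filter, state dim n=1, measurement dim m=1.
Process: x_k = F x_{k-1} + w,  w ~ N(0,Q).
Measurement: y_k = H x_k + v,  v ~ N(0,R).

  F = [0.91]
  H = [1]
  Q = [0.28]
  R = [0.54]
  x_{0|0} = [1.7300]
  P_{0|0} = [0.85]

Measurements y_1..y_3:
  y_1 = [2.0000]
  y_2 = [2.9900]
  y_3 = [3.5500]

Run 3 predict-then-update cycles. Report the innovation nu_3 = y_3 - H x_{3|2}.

step 1: x^-=[1.5743]  P^-=[0.9839]  S=[1.5239]  K=[0.6456]  nu=[0.4257]  x^+=[1.8492]  P^+=[0.3486]
step 2: x^-=[1.6827]  P^-=[0.5687]  S=[1.1087]  K=[0.5129]  nu=[1.3073]  x^+=[2.3533]  P^+=[0.2770]
step 3: x^-=[2.1415]  P^-=[0.5094]  S=[1.0494]  K=[0.4854]  nu=[1.4085]  x^+=[2.8252]  P^+=[0.2621]

innov = [1.4085]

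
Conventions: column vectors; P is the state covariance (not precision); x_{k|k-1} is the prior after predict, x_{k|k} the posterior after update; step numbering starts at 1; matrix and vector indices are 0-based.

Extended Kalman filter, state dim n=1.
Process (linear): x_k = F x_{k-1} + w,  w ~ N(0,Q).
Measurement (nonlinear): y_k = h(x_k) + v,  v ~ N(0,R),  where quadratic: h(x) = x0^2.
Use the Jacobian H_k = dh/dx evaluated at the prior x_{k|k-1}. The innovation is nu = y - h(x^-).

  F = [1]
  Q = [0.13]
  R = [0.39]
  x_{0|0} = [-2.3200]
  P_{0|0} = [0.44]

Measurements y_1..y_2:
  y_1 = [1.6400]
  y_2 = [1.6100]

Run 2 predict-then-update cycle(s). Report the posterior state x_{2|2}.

step 1: x^-=[-2.3200]  P^-=[0.5700]  H_jac=[-4.6400]  S=[12.6619]  K=[-0.2089]  nu=[-3.7424]  x^+=[-1.5383]  P^+=[0.0176]
step 2: x^-=[-1.5383]  P^-=[0.1476]  H_jac=[-3.0766]  S=[1.7867]  K=[-0.2541]  nu=[-0.7563]  x^+=[-1.3461]  P^+=[0.0322]

x_post = [-1.3461]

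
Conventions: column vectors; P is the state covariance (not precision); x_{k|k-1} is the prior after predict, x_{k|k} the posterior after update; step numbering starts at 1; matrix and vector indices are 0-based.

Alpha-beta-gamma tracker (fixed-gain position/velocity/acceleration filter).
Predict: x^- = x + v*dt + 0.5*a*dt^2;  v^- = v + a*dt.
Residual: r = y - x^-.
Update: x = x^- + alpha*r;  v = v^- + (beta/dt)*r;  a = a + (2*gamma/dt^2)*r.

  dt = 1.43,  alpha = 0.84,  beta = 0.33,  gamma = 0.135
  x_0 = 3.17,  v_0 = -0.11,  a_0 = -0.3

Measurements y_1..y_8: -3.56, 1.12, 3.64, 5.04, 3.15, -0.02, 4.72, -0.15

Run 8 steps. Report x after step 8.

x_post = 0.7703

step 1: x_pred=2.7060  r=-6.2660  x^+=-2.5574  v^+=-1.9850  a^+=-1.1273
step 2: x_pred=-6.5486  r=7.6686  x^+=-0.1070  v^+=-1.8274  a^+=-0.1148
step 3: x_pred=-2.8375  r=6.4775  x^+=2.6036  v^+=-0.4967  a^+=0.7405
step 4: x_pred=2.6503  r=2.3897  x^+=4.6577  v^+=1.1136  a^+=1.0560
step 5: x_pred=7.3298  r=-4.1798  x^+=3.8188  v^+=1.6591  a^+=0.5041
step 6: x_pred=6.7067  r=-6.7267  x^+=1.0563  v^+=0.8276  a^+=-0.3841
step 7: x_pred=1.8471  r=2.8729  x^+=4.2603  v^+=0.9414  a^+=-0.0047
step 8: x_pred=5.6017  r=-5.7517  x^+=0.7703  v^+=-0.3927  a^+=-0.7642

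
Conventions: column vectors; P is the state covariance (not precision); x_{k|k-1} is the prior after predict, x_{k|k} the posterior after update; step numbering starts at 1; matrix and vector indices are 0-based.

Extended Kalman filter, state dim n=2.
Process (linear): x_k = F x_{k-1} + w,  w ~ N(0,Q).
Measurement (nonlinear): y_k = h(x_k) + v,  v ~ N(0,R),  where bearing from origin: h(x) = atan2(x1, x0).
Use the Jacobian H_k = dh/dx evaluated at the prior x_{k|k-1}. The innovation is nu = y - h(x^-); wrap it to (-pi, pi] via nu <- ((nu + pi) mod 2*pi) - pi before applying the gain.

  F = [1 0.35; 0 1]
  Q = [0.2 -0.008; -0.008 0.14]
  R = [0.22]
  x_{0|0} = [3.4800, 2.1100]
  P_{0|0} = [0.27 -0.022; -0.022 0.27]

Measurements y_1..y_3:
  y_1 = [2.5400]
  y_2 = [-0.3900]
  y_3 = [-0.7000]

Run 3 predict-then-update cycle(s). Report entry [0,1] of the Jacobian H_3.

step 1: x^-=[4.2185, 2.1100]  P^-=[0.4877 0.0645; 0.0645 0.4100]  H_jac=[-0.0948 0.1896]  S=[0.2368]  K=[-0.1437; 0.3025]  nu=[2.0762]  x^+=[3.9202, 2.7380]  P^+=[0.4828 0.0748; 0.0748 0.3883]
step 2: x^-=[4.8785, 2.7380]  P^-=[0.7827 0.2027; 0.2027 0.5283]  H_jac=[-0.0875 0.1559]  S=[0.2333]  K=[-0.1581; 0.2770]  nu=[-0.9014]  x^+=[5.0210, 2.4883]  P^+=[0.7769 0.2129; 0.2129 0.5104]
step 3: x^-=[5.8919, 2.4883]  P^-=[1.1885 0.3836; 0.3836 0.6504]  H_jac=[-0.0608 0.1440]  S=[0.2312]  K=[-0.0737; 0.3043]  nu=[-1.0996]  x^+=[5.9730, 2.1536]  P^+=[1.1872 0.3888; 0.3888 0.6290]

H_jac[0,1] = 0.1440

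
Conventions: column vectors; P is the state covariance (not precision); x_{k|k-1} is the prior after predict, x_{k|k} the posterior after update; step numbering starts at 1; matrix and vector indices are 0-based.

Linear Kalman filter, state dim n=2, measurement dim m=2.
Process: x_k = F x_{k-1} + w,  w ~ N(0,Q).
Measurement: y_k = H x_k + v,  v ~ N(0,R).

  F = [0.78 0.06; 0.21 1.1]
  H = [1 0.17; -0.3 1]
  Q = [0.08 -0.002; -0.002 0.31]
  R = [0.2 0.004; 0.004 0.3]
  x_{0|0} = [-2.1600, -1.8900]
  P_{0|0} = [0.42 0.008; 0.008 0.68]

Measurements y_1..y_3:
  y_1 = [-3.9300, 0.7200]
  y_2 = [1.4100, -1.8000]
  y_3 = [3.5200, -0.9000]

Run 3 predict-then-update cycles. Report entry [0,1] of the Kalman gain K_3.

step 1: x^-=[-1.7982, -2.5326]  P^-=[0.3387 0.1186; 0.1186 1.1550]  S=[0.6124 0.2113; 0.2113 1.4143]  K=[0.6135 -0.0796; 0.2543 0.7535]  nu=[-1.7013, 2.7131]  x^+=[-3.0579, -0.9209]  P^+=[0.1199 0.0145; 0.0145 0.2314]
step 2: x^-=[-2.4404, -1.6552]  P^-=[0.1551 0.0456; 0.0456 0.6020]  S=[0.3880 0.1030; 0.1030 0.8887]  K=[0.4334 -0.0514; 0.2119 0.6375]  nu=[4.1318, -0.8769]  x^+=[-0.6046, -1.3388]  P^+=[0.0845 0.0117; 0.0117 0.1956]
step 3: x^-=[-0.5519, -1.5996]  P^-=[0.1332 0.0349; 0.0349 0.5558]  S=[0.3611 0.0917; 0.0917 0.8468]  K=[0.3977 -0.0490; 0.2004 0.6223]  nu=[4.3438, 0.5340]  x^+=[1.1495, -0.3969]  P^+=[0.0776 0.0102; 0.0102 0.1905]

K[0,1] = -0.0490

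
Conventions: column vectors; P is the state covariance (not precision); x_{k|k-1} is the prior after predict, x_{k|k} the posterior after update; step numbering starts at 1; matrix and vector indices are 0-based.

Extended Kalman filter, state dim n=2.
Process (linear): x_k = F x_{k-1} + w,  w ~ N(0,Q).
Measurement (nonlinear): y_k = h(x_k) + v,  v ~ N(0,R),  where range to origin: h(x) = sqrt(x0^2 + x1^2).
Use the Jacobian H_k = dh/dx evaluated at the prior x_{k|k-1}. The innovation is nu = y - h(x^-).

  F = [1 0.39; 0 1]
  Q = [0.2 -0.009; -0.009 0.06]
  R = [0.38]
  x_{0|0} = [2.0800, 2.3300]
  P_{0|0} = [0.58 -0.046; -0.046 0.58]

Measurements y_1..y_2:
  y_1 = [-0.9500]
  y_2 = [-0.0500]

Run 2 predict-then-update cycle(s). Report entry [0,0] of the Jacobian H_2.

H_jac[0,0] = 0.6825

step 1: x^-=[2.9887, 2.3300]  P^-=[0.8323 0.1712; 0.1712 0.6400]  H_jac=[0.7887 0.6148]  S=[1.3057]  K=[0.5834; 0.4048]  nu=[-4.7396]  x^+=[0.2237, 0.4115]  P^+=[0.3880 -0.1371; -0.1371 0.4261]
step 2: x^-=[0.3842, 0.4115]  P^-=[0.5458 0.0200; 0.0200 0.4861]  H_jac=[0.6825 0.7309]  S=[0.9139]  K=[0.4236; 0.4037]  nu=[-0.6129]  x^+=[0.1245, 0.1640]  P^+=[0.3818 -0.1363; -0.1363 0.3371]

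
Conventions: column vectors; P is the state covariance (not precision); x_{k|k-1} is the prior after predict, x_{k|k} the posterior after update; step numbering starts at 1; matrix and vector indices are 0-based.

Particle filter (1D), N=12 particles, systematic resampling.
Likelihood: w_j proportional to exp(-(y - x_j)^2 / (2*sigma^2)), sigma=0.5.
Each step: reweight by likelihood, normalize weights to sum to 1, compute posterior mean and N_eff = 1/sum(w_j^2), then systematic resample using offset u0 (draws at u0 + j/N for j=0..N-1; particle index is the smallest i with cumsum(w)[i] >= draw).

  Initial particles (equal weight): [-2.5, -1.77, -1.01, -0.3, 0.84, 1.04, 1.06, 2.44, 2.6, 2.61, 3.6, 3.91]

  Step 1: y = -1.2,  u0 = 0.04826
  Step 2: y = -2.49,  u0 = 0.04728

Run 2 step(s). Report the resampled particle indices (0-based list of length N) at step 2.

step 1: w=[0.0202, 0.3099, 0.5522, 0.1175, 0.0001, 0.0000, 0.0000, 0.0000, 0.0000, 0.0000, 0.0000, 0.0000]  mean=-1.1919  Neff=2.4085  idx=[1, 1, 1, 1, 2, 2, 2, 2, 2, 2, 2, 3]
step 2: w=[0.2354, 0.2354, 0.2354, 0.2354, 0.0083, 0.0083, 0.0083, 0.0083, 0.0083, 0.0083, 0.0083, 0.0000]  mean=-1.7257  Neff=4.5000  idx=[0, 0, 0, 1, 1, 1, 2, 2, 3, 3, 3, 6]

resampled_idx = [0, 0, 0, 1, 1, 1, 2, 2, 3, 3, 3, 6]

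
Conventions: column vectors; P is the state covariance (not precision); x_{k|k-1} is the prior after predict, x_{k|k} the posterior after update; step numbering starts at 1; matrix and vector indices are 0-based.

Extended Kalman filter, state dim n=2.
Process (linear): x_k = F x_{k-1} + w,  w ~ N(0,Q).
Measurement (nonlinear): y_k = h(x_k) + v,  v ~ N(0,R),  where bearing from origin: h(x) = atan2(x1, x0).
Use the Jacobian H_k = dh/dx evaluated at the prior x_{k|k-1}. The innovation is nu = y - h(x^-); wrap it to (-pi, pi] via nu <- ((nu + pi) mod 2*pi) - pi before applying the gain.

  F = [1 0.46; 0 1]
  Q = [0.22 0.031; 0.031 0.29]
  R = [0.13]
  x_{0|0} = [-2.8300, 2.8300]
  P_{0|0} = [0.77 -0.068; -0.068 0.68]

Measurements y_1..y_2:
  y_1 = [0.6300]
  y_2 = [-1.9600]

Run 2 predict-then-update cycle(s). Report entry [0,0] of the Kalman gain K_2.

K[0,0] = -0.9276

step 1: x^-=[-1.5282, 2.8300]  P^-=[1.0713 0.2758; 0.2758 0.9700]  H_jac=[-0.2736 -0.1477]  S=[0.2536]  K=[-1.3161; -0.8624]  nu=[-1.4359]  x^+=[0.3617, 4.0684]  P^+=[0.6319 -0.0121; -0.0121 0.7813]
step 2: x^-=[2.2332, 4.0684]  P^-=[1.0061 0.3783; 0.3783 1.0713]  H_jac=[-0.1889 0.1037]  S=[0.1626]  K=[-0.9276; 0.2437]  nu=[-3.0288]  x^+=[5.0426, 3.3303]  P^+=[0.8662 0.4151; 0.4151 1.0617]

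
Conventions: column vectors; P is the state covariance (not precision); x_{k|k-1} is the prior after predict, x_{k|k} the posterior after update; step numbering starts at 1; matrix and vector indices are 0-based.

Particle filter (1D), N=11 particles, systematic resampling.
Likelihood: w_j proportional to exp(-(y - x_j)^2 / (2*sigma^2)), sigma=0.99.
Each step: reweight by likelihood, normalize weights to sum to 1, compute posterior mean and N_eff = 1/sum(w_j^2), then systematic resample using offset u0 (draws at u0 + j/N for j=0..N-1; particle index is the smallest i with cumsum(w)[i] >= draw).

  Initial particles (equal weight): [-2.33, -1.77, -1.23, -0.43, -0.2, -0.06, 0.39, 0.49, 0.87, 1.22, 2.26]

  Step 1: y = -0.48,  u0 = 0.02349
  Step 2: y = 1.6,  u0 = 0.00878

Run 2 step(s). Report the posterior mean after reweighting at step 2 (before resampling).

step 1: w=[0.0283, 0.0693, 0.1216, 0.1619, 0.1557, 0.1481, 0.1102, 0.1003, 0.0640, 0.0371, 0.0035]  mean=-0.2469  Neff=8.3010  idx=[0, 2, 2, 3, 4, 4, 5, 5, 6, 7, 8]
step 2: w=[0.0001, 0.0060, 0.0060, 0.0437, 0.0684, 0.0684, 0.0876, 0.0876, 0.1693, 0.1906, 0.2723]  mean=0.3245  Neff=6.0314  idx=[2, 4, 5, 7, 8, 8, 9, 9, 10, 10, 10]

post_mean = 0.3245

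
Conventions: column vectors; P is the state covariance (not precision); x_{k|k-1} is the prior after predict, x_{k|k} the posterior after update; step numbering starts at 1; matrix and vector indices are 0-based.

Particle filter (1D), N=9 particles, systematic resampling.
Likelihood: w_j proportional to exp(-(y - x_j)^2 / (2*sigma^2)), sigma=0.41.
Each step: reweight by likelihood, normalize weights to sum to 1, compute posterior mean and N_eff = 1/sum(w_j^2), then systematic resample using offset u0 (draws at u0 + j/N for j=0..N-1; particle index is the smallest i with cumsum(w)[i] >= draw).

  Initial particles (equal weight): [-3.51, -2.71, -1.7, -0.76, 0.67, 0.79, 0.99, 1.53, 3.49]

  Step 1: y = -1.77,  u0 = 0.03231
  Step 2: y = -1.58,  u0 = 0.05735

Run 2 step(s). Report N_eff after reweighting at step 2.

N_eff = 8.0463

step 1: w=[0.0001, 0.0653, 0.8911, 0.0435, 0.0000, 0.0000, 0.0000, 0.0000, 0.0000]  mean=-1.7253  Neff=1.2497  idx=[1, 2, 2, 2, 2, 2, 2, 2, 2]
step 2: w=[0.0029, 0.1246, 0.1246, 0.1246, 0.1246, 0.1246, 0.1246, 0.1246, 0.1246]  mean=-1.7029  Neff=8.0463  idx=[1, 2, 3, 4, 5, 5, 6, 7, 8]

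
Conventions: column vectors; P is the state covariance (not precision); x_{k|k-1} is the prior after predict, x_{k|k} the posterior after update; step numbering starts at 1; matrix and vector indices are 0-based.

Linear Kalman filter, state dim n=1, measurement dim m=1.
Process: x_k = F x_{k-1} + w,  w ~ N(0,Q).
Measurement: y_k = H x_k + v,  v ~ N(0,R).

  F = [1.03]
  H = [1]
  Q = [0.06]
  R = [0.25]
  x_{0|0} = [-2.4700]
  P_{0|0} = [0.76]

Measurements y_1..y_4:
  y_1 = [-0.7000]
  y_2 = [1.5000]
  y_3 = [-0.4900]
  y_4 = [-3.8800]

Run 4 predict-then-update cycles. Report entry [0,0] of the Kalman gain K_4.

step 1: x^-=[-2.5441]  P^-=[0.8663]  S=[1.1163]  K=[0.7760]  nu=[1.8441]  x^+=[-1.1130]  P^+=[0.1940]
step 2: x^-=[-1.1464]  P^-=[0.2658]  S=[0.5158]  K=[0.5153]  nu=[2.6464]  x^+=[0.2174]  P^+=[0.1288]
step 3: x^-=[0.2239]  P^-=[0.1967]  S=[0.4467]  K=[0.4403]  nu=[-0.7139]  x^+=[-0.0904]  P^+=[0.1101]
step 4: x^-=[-0.0931]  P^-=[0.1768]  S=[0.4268]  K=[0.4142]  nu=[-3.7869]  x^+=[-1.6617]  P^+=[0.1036]

K[0,0] = 0.4142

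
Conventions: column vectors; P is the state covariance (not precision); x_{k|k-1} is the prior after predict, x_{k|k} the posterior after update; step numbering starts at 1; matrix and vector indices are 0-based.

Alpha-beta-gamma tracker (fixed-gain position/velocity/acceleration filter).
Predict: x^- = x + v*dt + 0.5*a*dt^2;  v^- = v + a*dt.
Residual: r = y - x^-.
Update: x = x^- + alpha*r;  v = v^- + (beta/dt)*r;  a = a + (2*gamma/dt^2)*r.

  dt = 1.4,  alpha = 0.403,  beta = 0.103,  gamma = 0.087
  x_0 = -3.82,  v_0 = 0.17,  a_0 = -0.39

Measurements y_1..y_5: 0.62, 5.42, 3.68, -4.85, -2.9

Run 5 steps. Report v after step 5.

step 1: x_pred=-3.9642  r=4.5842  x^+=-2.1168  v^+=-0.0387  a^+=0.0170
step 2: x_pred=-2.1544  r=7.5744  x^+=0.8981  v^+=0.5423  a^+=0.6894
step 3: x_pred=2.3329  r=1.3471  x^+=2.8758  v^+=1.6065  a^+=0.8090
step 4: x_pred=5.9177  r=-10.7677  x^+=1.5783  v^+=1.9469  a^+=-0.1469
step 5: x_pred=4.1600  r=-7.0600  x^+=1.3148  v^+=1.2218  a^+=-0.7737

v_post = 1.2218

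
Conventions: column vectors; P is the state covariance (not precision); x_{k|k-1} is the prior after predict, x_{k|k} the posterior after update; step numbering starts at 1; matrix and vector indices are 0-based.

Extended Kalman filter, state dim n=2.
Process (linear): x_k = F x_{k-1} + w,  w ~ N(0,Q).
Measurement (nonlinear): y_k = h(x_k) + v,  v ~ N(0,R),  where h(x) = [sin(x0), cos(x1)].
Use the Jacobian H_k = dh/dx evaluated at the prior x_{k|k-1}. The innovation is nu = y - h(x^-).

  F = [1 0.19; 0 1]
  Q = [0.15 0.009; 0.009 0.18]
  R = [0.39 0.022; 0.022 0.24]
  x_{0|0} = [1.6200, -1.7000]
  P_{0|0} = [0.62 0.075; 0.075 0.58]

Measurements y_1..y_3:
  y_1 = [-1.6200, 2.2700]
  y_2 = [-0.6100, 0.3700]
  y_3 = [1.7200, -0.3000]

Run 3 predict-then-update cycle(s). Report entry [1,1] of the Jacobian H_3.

H_jac[1,1] = -0.2097

step 1: x^-=[1.2970, -1.7000]  P^-=[0.8194 0.1942; 0.1942 0.7600]  H_jac=[0.2704 0.0000; 0.0000 0.9917]  S=[0.4499 0.0741; 0.0741 0.9874]  K=[0.4661 0.1601; -0.0091 0.7640]  nu=[-2.5828, 2.3988]  x^+=[0.4771, 0.1561]  P^+=[0.6853 0.0491; 0.0491 0.1847]
step 2: x^-=[0.5068, 0.1561]  P^-=[0.8607 0.0932; 0.0932 0.3647]  H_jac=[0.8743 0.0000; 0.0000 -0.1554]  S=[1.0479 0.0093; 0.0093 0.2488]  K=[0.7188 -0.0852; 0.0798 -0.2308]  nu=[-1.0954, -0.6178]  x^+=[-0.2280, 0.2113]  P^+=[0.3185 0.0298; 0.0298 0.3451]
step 3: x^-=[-0.1878, 0.2113]  P^-=[0.4923 0.1044; 0.1044 0.5251]  H_jac=[0.9824 0.0000; 0.0000 -0.2097]  S=[0.8651 0.0005; 0.0005 0.2631]  K=[0.5591 -0.0842; 0.1187 -0.4188]  nu=[1.9067, -1.2778]  x^+=[0.9858, 0.9728]  P^+=[0.2201 0.0378; 0.0378 0.4668]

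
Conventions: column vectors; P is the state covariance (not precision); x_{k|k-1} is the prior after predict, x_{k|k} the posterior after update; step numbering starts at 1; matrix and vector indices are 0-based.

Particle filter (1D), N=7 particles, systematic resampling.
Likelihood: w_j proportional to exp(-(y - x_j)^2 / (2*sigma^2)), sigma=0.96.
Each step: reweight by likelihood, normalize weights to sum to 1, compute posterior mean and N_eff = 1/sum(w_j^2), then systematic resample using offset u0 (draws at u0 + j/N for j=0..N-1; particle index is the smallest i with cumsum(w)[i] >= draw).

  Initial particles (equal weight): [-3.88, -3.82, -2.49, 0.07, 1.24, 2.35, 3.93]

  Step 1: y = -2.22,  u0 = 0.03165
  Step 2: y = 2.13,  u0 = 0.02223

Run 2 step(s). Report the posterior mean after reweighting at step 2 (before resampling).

step 1: w=[0.1501, 0.1668, 0.6432, 0.0389, 0.0010, 0.0000, 0.0000]  mean=-2.8171  Neff=2.1480  idx=[0, 1, 2, 2, 2, 2, 2]
step 2: w=[0.0001, 0.0001, 0.2000, 0.2000, 0.2000, 0.2000, 0.2000]  mean=-2.4902  Neff=5.0016  idx=[2, 2, 3, 4, 4, 5, 6]

post_mean = -2.4902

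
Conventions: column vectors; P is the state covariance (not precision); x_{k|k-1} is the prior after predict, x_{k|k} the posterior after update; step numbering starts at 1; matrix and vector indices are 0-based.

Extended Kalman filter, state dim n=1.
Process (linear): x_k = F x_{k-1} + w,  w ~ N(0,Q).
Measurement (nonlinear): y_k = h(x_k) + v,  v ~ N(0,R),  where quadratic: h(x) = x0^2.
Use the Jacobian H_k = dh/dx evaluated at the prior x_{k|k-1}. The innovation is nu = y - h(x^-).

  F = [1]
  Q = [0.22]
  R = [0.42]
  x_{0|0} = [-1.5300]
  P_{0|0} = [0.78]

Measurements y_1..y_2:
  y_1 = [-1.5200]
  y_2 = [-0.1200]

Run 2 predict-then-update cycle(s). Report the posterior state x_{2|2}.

x_post = [-0.2507]

step 1: x^-=[-1.5300]  P^-=[1.0000]  H_jac=[-3.0600]  S=[9.7836]  K=[-0.3128]  nu=[-3.8609]  x^+=[-0.3224]  P^+=[0.0429]
step 2: x^-=[-0.3224]  P^-=[0.2629]  H_jac=[-0.6449]  S=[0.5293]  K=[-0.3203]  nu=[-0.2240]  x^+=[-0.2507]  P^+=[0.2086]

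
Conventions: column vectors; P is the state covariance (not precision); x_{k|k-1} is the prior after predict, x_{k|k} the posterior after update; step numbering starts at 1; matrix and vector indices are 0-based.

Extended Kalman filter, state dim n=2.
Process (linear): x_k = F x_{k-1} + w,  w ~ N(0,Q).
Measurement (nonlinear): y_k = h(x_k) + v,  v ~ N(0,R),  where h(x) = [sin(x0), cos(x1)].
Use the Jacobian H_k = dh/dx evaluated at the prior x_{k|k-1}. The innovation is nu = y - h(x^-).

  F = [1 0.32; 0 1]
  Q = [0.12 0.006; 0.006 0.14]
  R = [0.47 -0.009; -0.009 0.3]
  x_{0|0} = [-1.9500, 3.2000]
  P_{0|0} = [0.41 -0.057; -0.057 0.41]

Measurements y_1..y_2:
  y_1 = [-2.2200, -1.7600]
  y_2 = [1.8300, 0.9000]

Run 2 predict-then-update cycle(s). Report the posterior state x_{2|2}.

step 1: x^-=[-0.9260, 3.2000]  P^-=[0.5355 0.0802; 0.0802 0.5500]  H_jac=[0.6010 0.0000; 0.0000 0.0584]  S=[0.6634 -0.0062; -0.0062 0.3019]  K=[0.4854 0.0255; 0.0737 0.1079]  nu=[-1.4208, -0.7617]  x^+=[-1.6350, 3.0132]  P^+=[0.3792 0.0560; 0.0560 0.5430]
step 2: x^-=[-0.6708, 3.0132]  P^-=[0.5906 0.2357; 0.2357 0.6830]  H_jac=[0.7833 0.0000; 0.0000 -0.1281]  S=[0.8324 -0.0326; -0.0326 0.3112]  K=[0.5543 -0.0389; 0.2117 -0.2588]  nu=[2.4516, 1.8918]  x^+=[0.6145, 3.0425]  P^+=[0.3330 0.1300; 0.1300 0.6213]

x_post = [0.6145, 3.0425]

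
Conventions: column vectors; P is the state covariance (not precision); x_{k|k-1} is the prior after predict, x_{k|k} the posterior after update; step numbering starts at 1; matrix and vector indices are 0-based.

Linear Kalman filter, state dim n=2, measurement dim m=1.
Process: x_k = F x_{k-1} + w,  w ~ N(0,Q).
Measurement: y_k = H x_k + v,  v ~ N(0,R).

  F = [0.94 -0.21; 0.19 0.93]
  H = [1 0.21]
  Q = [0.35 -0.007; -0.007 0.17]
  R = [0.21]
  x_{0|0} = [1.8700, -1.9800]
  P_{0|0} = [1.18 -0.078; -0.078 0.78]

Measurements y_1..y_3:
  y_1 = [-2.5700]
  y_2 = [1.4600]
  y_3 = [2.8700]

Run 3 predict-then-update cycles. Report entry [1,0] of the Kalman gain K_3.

step 1: x^-=[2.1736, -1.4861]  P^-=[1.4578 -0.0137; -0.0137 0.8597]  S=[1.7000]  K=[0.8559; 0.0982]  nu=[-4.4315]  x^+=[-1.6192, -1.9211]  P^+=[0.2126 -0.1565; -0.1565 0.8433]
step 2: x^-=[-1.1186, -2.0942]  P^-=[0.6368 -0.2643; -0.2643 0.8517]  S=[0.7734]  K=[0.7517; -0.1104]  nu=[3.0184]  x^+=[1.1502, -2.4276]  P^+=[0.1999 -0.2001; -0.2001 0.8423]
step 3: x^-=[1.5910, -2.0391]  P^-=[0.6427 -0.3027; -0.3027 0.8350]  S=[0.7624]  K=[0.7596; -0.1671]  nu=[1.7072]  x^+=[2.8879, -2.3243]  P^+=[0.2028 -0.2060; -0.2060 0.8137]

K[1,0] = -0.1671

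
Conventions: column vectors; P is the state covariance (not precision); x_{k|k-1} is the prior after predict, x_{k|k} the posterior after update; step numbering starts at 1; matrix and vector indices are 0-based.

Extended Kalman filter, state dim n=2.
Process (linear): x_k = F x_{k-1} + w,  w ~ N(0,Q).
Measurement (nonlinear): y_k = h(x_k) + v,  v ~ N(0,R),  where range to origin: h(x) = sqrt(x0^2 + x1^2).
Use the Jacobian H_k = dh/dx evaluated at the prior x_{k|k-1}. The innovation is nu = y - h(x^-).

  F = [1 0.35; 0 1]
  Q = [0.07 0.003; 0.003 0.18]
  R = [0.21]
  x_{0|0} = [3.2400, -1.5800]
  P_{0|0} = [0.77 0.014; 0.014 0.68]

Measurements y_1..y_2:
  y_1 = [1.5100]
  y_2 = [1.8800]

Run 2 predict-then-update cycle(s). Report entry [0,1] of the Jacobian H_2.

H_jac[0,1] = -0.7464

step 1: x^-=[2.6870, -1.5800]  P^-=[0.9331 0.2550; 0.2550 0.8600]  H_jac=[0.8620 -0.5069]  S=[0.9015]  K=[0.7489; -0.2397]  nu=[-1.6071]  x^+=[1.4835, -1.1947]  P^+=[0.4275 0.4168; 0.4168 0.8082]
step 2: x^-=[1.0653, -1.1947]  P^-=[0.8883 0.7027; 0.7027 0.9882]  H_jac=[0.6655 -0.7464]  S=[0.4559]  K=[0.1464; -0.5921]  nu=[0.2793]  x^+=[1.1062, -1.3601]  P^+=[0.8786 0.7422; 0.7422 0.8284]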